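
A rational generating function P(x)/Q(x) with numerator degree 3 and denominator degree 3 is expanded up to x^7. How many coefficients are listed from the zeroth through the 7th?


Expanding up to x^7 gives the coefficients for x^0, x^1, ..., x^7.
That is 7 + 1 = 8 coefficients in total.

8


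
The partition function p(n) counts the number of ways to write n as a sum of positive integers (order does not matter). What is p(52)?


Using the generating function prod_{k>=1} 1/(1-x^k), we compute p(52).
By dynamic programming over parts 1 through 52:
p(52) = 281589

281589


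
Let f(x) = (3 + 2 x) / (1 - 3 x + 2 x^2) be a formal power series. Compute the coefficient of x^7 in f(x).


Write f(x) = sum_{k>=0} a_k x^k. Multiplying both sides by 1 - 3 x + 2 x^2 gives
(1 - 3 x + 2 x^2) sum_{k>=0} a_k x^k = 3 + 2 x.
Matching coefficients:
 x^0: a_0 = 3
 x^1: a_1 - 3 a_0 = 2  =>  a_1 = 3*3 + 2 = 11
 x^k (k >= 2): a_k = 3 a_{k-1} - 2 a_{k-2}.
Iterating: a_2 = 27, a_3 = 59, a_4 = 123, a_5 = 251, a_6 = 507, a_7 = 1019.
So the coefficient of x^7 is 1019.

1019


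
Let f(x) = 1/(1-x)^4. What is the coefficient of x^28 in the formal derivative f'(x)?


Differentiate: d/dx [ 1/(1-x)^r ] = r / (1-x)^(r+1).
Here r = 4, so f'(x) = 4 / (1-x)^5.
The expansion of 1/(1-x)^(r+1) has coefficient of x^n equal to C(n+r, r).
So the coefficient of x^28 in f'(x) is
4 * C(32, 4) = 4 * 35960 = 143840

143840


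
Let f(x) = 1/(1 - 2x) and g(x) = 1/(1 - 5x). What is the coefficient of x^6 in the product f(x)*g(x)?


The coefficient of x^n in f*g is the Cauchy product: sum_{k=0}^{n} a^k * b^(n-k).
With a=2, b=5, n=6:
sum_{k=0}^{6} 2^k * 5^(6-k)
= 25999

25999


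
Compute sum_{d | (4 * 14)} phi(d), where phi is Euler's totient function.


First, 4 * 14 = 56. One classical identity is sum_{d | n} phi(d) = n (each k in [1, n] has a unique gcd with n, and among the k's with gcd(k, n) = n/d there are phi(d) of them). So the sum equals 56. We also verify directly:
Divisors of 56: 1, 2, 4, 7, 8, 14, 28, 56.
phi values: 1, 1, 2, 6, 4, 6, 12, 24.
Sum = 56.

56


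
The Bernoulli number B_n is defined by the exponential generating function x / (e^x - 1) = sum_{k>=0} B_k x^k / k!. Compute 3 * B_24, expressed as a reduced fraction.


Bernoulli numbers can also be computed recursively via B_0 = 1 and sum_{j=0}^{m} C(m+1, j) B_j = 0 for m >= 1. Odd-index Bernoulli numbers vanish for k >= 3.
Computing B_24 = -236364091/2730, so 3 * B_24 = 3 * -236364091/2730 = -236364091/910.

-236364091/910


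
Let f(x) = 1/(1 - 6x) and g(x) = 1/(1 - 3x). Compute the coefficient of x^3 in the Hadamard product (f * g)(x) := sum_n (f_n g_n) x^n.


f has coefficients f_k = 6^k and g has coefficients g_k = 3^k, so the Hadamard product has coefficient (f*g)_k = 6^k * 3^k = 18^k.
For k = 3: 18^3 = 5832.

5832


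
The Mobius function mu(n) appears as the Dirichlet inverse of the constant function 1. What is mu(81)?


81 has a squared prime factor, so mu(81) = 0.
Factorization reveals a repeated prime.

0


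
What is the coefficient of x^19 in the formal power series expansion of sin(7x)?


The Maclaurin series is sin(t) = sum_{k>=0} (-1)^k t^(2k+1) / (2k+1)!, so substituting t = 7x, only odd powers of x are nonzero, with coefficient of x^(2k+1) equal to (-1)^k 7^(2k+1) / (2k+1)!.
Write 19 = 2*9 + 1, giving the coefficient (-1)^9 * 7^19 / 19! = -11398895185373143/121645100408832000 = -232630513987207/2482553069568000.

-232630513987207/2482553069568000


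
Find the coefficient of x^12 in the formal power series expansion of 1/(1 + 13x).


Write 1/(1 + c x) = 1/(1 - (-c) x) and apply the geometric-series identity
1/(1 - y) = sum_{k>=0} y^k to get 1/(1 + c x) = sum_{k>=0} (-c)^k x^k.
So the coefficient of x^k is (-c)^k = (-1)^k * c^k.
Here c = 13 and k = 12:
(-13)^12 = 1 * 23298085122481 = 23298085122481

23298085122481


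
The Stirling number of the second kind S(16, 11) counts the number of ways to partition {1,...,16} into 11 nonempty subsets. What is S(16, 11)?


Using the explicit formula S(n,k) = (1/k!) sum_{j=0}^{k} (-1)^(k-j) C(k,j) j^n:
S(16, 11) = 28936908
Equivalently, S(n,k) is n! times the coefficient of x^n in the EGF (e^x - 1)^k / k!.

28936908


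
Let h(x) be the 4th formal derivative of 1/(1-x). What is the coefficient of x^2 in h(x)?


Differentiating 4 times: d^4/dx^4 [1/(1-x)] = 4!/(1-x)^5.
The expansion 1/(1-x)^5 = sum_{k>=0} C(k+4, 4) x^k, so the coefficient of x^n in 4!/(1-x)^5 is 4! * C(n+4, 4).
For n = 2: 24 * C(6, 4) = 24 * 15 = 360

360


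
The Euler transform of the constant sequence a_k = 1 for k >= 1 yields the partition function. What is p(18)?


The Euler transform converts the sequence a_k = 1 into the number of integer partitions.
Using the recurrence or dynamic programming:
p(18) = 385

385


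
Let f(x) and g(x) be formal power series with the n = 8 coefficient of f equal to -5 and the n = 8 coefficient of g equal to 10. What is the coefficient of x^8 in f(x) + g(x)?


Addition of formal power series is termwise.
The coefficient of x^8 in f + g = -5 + 10
= 5

5


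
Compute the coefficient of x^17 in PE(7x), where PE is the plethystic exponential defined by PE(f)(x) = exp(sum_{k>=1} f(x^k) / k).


With f(x) = 7x, the exponent is sum_{k>=1} 7 x^k / k = 7 * (-ln(1 - x)). Exponentiating:
PE(7x) = exp(-7 ln(1 - x)) = 1/(1 - x)^7.
By the negative binomial expansion, [x^n] 1/(1 - x)^7 = C(n + 6, 6).
For n = 17: C(23, 6) = 100947.

100947


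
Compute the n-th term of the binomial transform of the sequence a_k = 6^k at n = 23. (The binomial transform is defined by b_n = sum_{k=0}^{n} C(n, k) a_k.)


With a_k = 6^k, b_n = sum_{k=0}^{n} C(n, k) 6^k = (1 + 6)^n by the binomial theorem.
For n = 23: (1 + 6)^23 = 7^23 = 27368747340080916343.

27368747340080916343


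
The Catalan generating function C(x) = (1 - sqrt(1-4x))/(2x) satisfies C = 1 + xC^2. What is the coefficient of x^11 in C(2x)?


Substituting x -> 2x scales the n-th coefficient by 2^n, so [x^11] C(2x) = 2^11 * C_11.
C_11 = C(2*11, 11)/(12) = 705432/12 = 58786.
So 2^11 * 58786 = 2048 * 58786 = 120393728.

120393728


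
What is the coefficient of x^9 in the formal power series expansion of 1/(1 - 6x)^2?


The general identity 1/(1 - c x)^r = sum_{k>=0} c^k C(k + r - 1, r - 1) x^k follows by substituting y = c x into 1/(1 - y)^r = sum_{k>=0} C(k + r - 1, r - 1) y^k.
For c = 6, r = 2, k = 9:
6^9 * C(10, 1) = 10077696 * 10 = 100776960.

100776960


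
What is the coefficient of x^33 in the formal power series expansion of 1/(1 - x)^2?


The negative binomial / multiset identity is
1/(1 - x)^r = sum_{k>=0} C(k + r - 1, r - 1) x^k.
Here r = 2 and k = 33, so the coefficient is
C(33 + 1, 1) = C(34, 1)
= 34

34


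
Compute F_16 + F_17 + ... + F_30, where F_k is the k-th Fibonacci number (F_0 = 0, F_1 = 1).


Use the identity sum_{k=0}^{N} F_k = F_{N+2} - 1 (which follows from F_{k+2} - F_{k+1} = F_k). Then
sum_{k=16}^{30} F_k = (F_{32} - 1) - (F_{17} - 1) = F_{32} - F_{17}.
Computing: F_{32} = 2178309, F_{17} = 1597, so
Sum = 2178309 - 1597 = 2176712.

2176712


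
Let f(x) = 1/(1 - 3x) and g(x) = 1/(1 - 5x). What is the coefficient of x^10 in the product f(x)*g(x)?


The coefficient of x^n in f*g is the Cauchy product: sum_{k=0}^{n} a^k * b^(n-k).
With a=3, b=5, n=10:
sum_{k=0}^{10} 3^k * 5^(10-k)
= 24325489

24325489


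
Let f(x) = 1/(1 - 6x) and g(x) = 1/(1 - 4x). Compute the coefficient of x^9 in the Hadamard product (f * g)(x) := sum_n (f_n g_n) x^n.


f has coefficients f_k = 6^k and g has coefficients g_k = 4^k, so the Hadamard product has coefficient (f*g)_k = 6^k * 4^k = 24^k.
For k = 9: 24^9 = 2641807540224.

2641807540224


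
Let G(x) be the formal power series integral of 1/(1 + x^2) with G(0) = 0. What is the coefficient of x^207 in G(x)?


1/(1 + x^2) = sum_{j>=0} (-1)^j x^(2j). Integrating termwise with G(0) = 0:
G(x) = sum_{j>=0} (-1)^j x^(2j+1) / (2j+1) = arctan(x).
Only odd powers are nonzero. For x^207 write 207 = 2*103 + 1, giving
(-1)^103 / 207 = -1/207 = -1/207.

-1/207


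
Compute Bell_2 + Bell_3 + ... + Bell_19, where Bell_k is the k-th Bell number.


Recall Bell_k counts set partitions of a k-set (with Bell_0 = 1 by convention).
Bell_2 through Bell_19: 2, 5, 15, 52, 203, 877, 4140, 21147, 115975, 678570, 4213597, 27644437, 190899322, 1382958545, 10480142147, 82864869804, 682076806159, 5832742205057
Sum = 2 + 5 + 15 + 52 + 203 + 877 + 4140 + 21147 + 115975 + 678570 + 4213597 + 27644437 + 190899322 + 1382958545 + 10480142147 + 82864869804 + 682076806159 + 5832742205057 = 6609770560054.

6609770560054


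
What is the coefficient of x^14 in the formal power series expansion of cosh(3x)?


The Maclaurin series is cosh(t) = sum_{m>=0} t^(2m) / (2m)!, so substituting t = 3x, only even powers of x are nonzero, with coefficient of x^(2m) equal to 3^(2m) / (2m)!.
For x^14 the coefficient is 3^14/14! = 4782969/87178291200 = 19683/358758400.

19683/358758400


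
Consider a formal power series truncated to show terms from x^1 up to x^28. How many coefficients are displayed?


From x^1 to x^28 inclusive, the count is 28 - 1 + 1 = 28.

28


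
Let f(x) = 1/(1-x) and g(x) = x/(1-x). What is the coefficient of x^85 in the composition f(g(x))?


First simplify the composition: f(g(x)) = 1/(1 - x/(1-x)) = (1-x)/((1-x) - x) = (1-x)/(1-2x).
Now extract the coefficient. Write (1-x)/(1-2x) = 1/(1-2x) - x/(1-2x).
The coefficient of x^n in 1/(1-2x) is 2^n, and in x/(1-2x) is 2^(n-1) (for n >= 1).
So the coefficient of x^85 is 2^85 - 2^84 = 38685626227668133590597632 - 19342813113834066795298816 = 19342813113834066795298816.

19342813113834066795298816


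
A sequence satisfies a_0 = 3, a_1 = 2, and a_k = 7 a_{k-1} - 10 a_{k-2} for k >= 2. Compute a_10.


The characteristic equation is t^2 - 7 t + 10 = 0, with roots r_1 = 5 and r_2 = 2 (so c_1 = r_1 + r_2, c_2 = -r_1 r_2 as required).
One can use the closed form a_n = A r_1^n + B r_2^n, but direct iteration is more reliable:
a_0 = 3, a_1 = 2, a_2 = -16, a_3 = -132, a_4 = -764, a_5 = -4028, a_6 = -20556, a_7 = -103612, a_8 = -519724, a_9 = -2601948, a_10 = -13016396.
So a_10 = -13016396.

-13016396


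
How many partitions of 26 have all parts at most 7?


Using the generating function (1-x)^(-1)(1-x^2)^(-1)...(1-x^7)^(-1),
the coefficient of x^26 counts these restricted partitions.
Result = 1009

1009


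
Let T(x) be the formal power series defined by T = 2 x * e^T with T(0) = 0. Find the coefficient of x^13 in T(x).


Apply the Lagrange inversion formula: if T = 2 x * phi(T) with phi(t) = e^t, then
[x^n] T = 2^n * (1/n) [t^(n-1)] phi(t)^n = 2^n * (1/n) [t^(n-1)] e^(n t) = 2^n * (1/n) * n^(n-1) / (n-1)! = 2^n * n^(n-1) / n!.
When c = 1 this is the Cayley count of rooted labeled trees on n vertices, divided by n!.
For n = 13: 2^13 * 13^12 / 13! = 8192 * 23298085122481/6227020800 = 14337283152296/467775.

14337283152296/467775


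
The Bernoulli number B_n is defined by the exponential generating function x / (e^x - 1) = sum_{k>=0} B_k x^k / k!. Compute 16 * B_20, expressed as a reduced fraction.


Bernoulli numbers can also be computed recursively via B_0 = 1 and sum_{j=0}^{m} C(m+1, j) B_j = 0 for m >= 1. Odd-index Bernoulli numbers vanish for k >= 3.
Computing B_20 = -174611/330, so 16 * B_20 = 16 * -174611/330 = -1396888/165.

-1396888/165


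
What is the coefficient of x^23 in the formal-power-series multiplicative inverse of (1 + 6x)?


The inverse is 1/(1 + 6x). Apply the geometric identity 1/(1 - y) = sum_{k>=0} y^k with y = -6x:
1/(1 + 6x) = sum_{k>=0} (-6)^k x^k.
So the coefficient of x^23 is (-6)^23 = -789730223053602816.

-789730223053602816


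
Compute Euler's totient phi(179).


phi(n) counts integers in [1, n] coprime to n. Using the multiplicative formula phi(n) = n * prod_{p | n} (1 - 1/p):
179 = 179, so
phi(179) = 179 * (1 - 1/179) = 178.

178


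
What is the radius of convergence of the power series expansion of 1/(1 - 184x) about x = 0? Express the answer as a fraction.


Expanding 1/(1 - 184x) = sum_{k>=0} 184^k x^k, the series converges when |184x| < 1, i.e., |x| < 1/184.
So the radius of convergence is 1/184 = 1/184.

1/184


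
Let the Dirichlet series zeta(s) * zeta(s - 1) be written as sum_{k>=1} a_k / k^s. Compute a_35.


Convolution gives a_k = sum_{d | k} d * 1 = sum_{d | k} d = sigma(k), the sum of positive divisors of k.
For k = 35, the divisors are 1, 5, 7, 35, so
sigma(35) = 1 + 5 + 7 + 35 = 48.

48


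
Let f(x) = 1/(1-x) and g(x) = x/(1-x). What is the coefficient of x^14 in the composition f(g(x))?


First simplify the composition: f(g(x)) = 1/(1 - x/(1-x)) = (1-x)/((1-x) - x) = (1-x)/(1-2x).
Now extract the coefficient. Write (1-x)/(1-2x) = 1/(1-2x) - x/(1-2x).
The coefficient of x^n in 1/(1-2x) is 2^n, and in x/(1-2x) is 2^(n-1) (for n >= 1).
So the coefficient of x^14 is 2^14 - 2^13 = 16384 - 8192 = 8192.

8192


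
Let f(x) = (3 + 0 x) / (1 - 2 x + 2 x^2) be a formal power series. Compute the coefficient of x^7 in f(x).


Write f(x) = sum_{k>=0} a_k x^k. Multiplying both sides by 1 - 2 x + 2 x^2 gives
(1 - 2 x + 2 x^2) sum_{k>=0} a_k x^k = 3 + 0 x.
Matching coefficients:
 x^0: a_0 = 3
 x^1: a_1 - 2 a_0 = 0  =>  a_1 = 2*3 + 0 = 6
 x^k (k >= 2): a_k = 2 a_{k-1} - 2 a_{k-2}.
Iterating: a_2 = 6, a_3 = 0, a_4 = -12, a_5 = -24, a_6 = -24, a_7 = 0.
So the coefficient of x^7 is 0.

0


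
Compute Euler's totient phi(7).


phi(n) counts integers in [1, n] coprime to n. Using the multiplicative formula phi(n) = n * prod_{p | n} (1 - 1/p):
7 = 7, so
phi(7) = 7 * (1 - 1/7) = 6.

6


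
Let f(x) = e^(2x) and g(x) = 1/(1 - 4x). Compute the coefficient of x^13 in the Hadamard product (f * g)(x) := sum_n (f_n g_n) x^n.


Expanding: f_k = 2^k/k! (from e^(2x)) and g_k = 4^k (from 1/(1 - 4x)). So the Hadamard coefficient (f * g)_k = 2^k 4^k / k! = (8)^k / k!.
For k = 13: 8^13/13! = 549755813888/6227020800 = 536870912/6081075.

536870912/6081075


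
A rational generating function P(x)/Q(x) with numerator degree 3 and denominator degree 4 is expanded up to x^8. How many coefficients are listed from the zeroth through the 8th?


Expanding up to x^8 gives the coefficients for x^0, x^1, ..., x^8.
That is 8 + 1 = 9 coefficients in total.

9


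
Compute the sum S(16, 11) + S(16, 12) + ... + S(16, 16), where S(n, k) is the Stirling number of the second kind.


By definition, S(n, k) counts partitions of an n-set into exactly k nonempty blocks.
Computing row n = 16 for k = 11..16:
S(16, k): 28936908, 2757118, 165620, 6020, 120, 1
Sum = 31865787.

31865787


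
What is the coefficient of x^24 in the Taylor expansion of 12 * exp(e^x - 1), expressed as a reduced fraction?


exp(e^x - 1) = sum_{k>=0} Bell_k x^k / k!, where Bell_k is the k-th Bell number.
So the coefficient of x^24 is 12 * Bell_24 / 24!.
Computing: Bell_24 = 445958869294805289 and 24! = 620448401733239439360000, giving
12 * 445958869294805289/620448401733239439360000 = 148652956431601763/17234677825923317760000.

148652956431601763/17234677825923317760000


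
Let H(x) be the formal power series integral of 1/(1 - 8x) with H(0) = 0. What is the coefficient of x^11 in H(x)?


1/(1 - 8x) = sum_{k>=0} 8^k x^k. Integrating termwise with H(0) = 0:
H(x) = sum_{k>=0} 8^k x^(k+1) / (k+1) = sum_{m>=1} 8^(m-1) x^m / m.
For m = 11: 8^10/11 = 1073741824/11 = 1073741824/11.

1073741824/11


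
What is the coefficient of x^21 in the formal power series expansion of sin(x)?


The Maclaurin series is sin(t) = sum_{k>=0} (-1)^k t^(2k+1) / (2k+1)!, so substituting t = x, only odd powers of x are nonzero, with coefficient of x^(2k+1) equal to (-1)^k / (2k+1)!.
Write 21 = 2*10 + 1, giving the coefficient (-1)^10 / 21! = 1/51090942171709440000 = 1/51090942171709440000.

1/51090942171709440000


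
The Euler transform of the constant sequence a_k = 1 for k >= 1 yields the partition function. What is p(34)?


The Euler transform converts the sequence a_k = 1 into the number of integer partitions.
Using the recurrence or dynamic programming:
p(34) = 12310

12310


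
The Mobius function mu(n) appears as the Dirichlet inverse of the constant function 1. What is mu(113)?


113 = 113 (all distinct primes).
mu(113) = (-1)^1 = -1

-1


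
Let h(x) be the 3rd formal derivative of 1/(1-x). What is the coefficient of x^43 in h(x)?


Differentiating 3 times: d^3/dx^3 [1/(1-x)] = 3!/(1-x)^4.
The expansion 1/(1-x)^4 = sum_{k>=0} C(k+3, 3) x^k, so the coefficient of x^n in 3!/(1-x)^4 is 3! * C(n+3, 3).
For n = 43: 6 * C(46, 3) = 6 * 15180 = 91080

91080


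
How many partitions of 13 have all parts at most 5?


Using the generating function (1-x)^(-1)(1-x^2)^(-1)...(1-x^5)^(-1),
the coefficient of x^13 counts these restricted partitions.
Result = 57

57


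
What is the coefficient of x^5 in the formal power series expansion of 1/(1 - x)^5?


The expansion 1/(1 - x)^r = sum_{k>=0} C(k + r - 1, r - 1) x^k follows from the multiset / negative-binomial theorem (or from repeated differentiation of the geometric series).
For r = 5 and k = 5:
C(9, 4) = 362880 / (24 * 120) = 126.

126


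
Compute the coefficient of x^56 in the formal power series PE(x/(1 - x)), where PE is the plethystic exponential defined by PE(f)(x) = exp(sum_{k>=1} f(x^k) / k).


For f(x) = x/(1 - x) we have
sum_{k>=1} f(x^k) / k = sum_{k>=1} (1/k) * x^k / (1 - x^k) = sum_{k, m >= 1} x^(k m) / k,
which after exponentiating simplifies to
PE(x/(1 - x)) = prod_{k>=1} 1 / (1 - x^k).
This is the generating function for the partition function p(n), so the coefficient of x^56 is p(56).
Computing p(56) by dynamic programming over parts 1, 2, ..., 56: p(56) = 526823.

526823


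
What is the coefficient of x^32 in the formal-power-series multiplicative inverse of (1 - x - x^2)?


Let the inverse be f(x) = sum_{k>=0} a_k x^k. From f(x) * (1 - x - x^2) = 1 and matching coefficients:
 x^0: a_0 = 1.
 x^1: a_1 - a_0 = 0, so a_1 = 1.
 x^k (k >= 2): a_k - a_{k-1} - a_{k-2} = 0, i.e. a_k = a_{k-1} + a_{k-2}.
This is the Fibonacci-type recurrence shifted so that a_0 = a_1 = 1.
Iterating: a_0=1, a_1=1, a_2=2, a_3=3, a_4=5, a_5=8, a_6=13, a_7=21, a_8=34, a_9=55, ...
a_32 = 3524578.

3524578


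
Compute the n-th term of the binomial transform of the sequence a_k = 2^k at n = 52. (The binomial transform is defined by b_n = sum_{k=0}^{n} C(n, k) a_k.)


With a_k = 2^k, b_n = sum_{k=0}^{n} C(n, k) 2^k = (1 + 2)^n by the binomial theorem.
For n = 52: (1 + 2)^52 = 3^52 = 6461081889226673298932241.

6461081889226673298932241


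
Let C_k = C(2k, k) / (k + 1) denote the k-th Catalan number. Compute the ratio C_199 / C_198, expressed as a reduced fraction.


Using C_k = (2k)! / (k! (k+1)!), the ratio C_{k+1}/C_k simplifies to
C_{k+1}/C_k = [(2k+2)! / ((k+1)! (k+2)!)] * [k! (k+1)! / (2k)!]
 = (2k+2)(2k+1) / ((k+1)(k+2)) = 2(2k+1) / (k+2).
For k = 198: 2(2*198 + 1) / (198 + 2) = 794/200 = 397/100.

397/100


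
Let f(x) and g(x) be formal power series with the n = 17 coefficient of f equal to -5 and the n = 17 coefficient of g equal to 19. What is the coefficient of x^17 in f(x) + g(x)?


Addition of formal power series is termwise.
The coefficient of x^17 in f + g = -5 + 19
= 14

14


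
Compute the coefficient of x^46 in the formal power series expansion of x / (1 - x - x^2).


Let f(x) = sum_{k>=0} a_k x^k. Multiplying f(x) * (1 - x - x^2) = x and matching coefficients gives a_0 = 0, a_1 = 1, and a_k = a_{k-1} + a_{k-2} for k >= 2. These are the Fibonacci numbers F_k.
Iterating from F_0 = 0, F_1 = 1:
F_0=0, F_1=1, F_2=1, F_3=2, F_4=3, F_5=5, F_6=8, F_7=13, F_8=21, F_9=34, ...
F_46 = 1836311903.

1836311903


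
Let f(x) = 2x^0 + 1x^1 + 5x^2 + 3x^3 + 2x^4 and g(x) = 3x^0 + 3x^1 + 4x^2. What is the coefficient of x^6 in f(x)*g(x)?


Cauchy product at x^6:
2*4
= 8

8


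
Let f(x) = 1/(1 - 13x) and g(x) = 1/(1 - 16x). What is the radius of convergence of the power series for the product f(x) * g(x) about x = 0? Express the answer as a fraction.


The radius of 1/(1 - 13x) is 1/13 (nearest singularity at x = 1/13), and the radius of 1/(1 - 16x) is 1/16.
The product f(x)*g(x) = 1/((1 - 13x)(1 - 16x)) has singularities at both 1/13 and 1/16, so its radius of convergence is the distance to the nearest one:
min(1/13, 1/16) = 1/16.

1/16


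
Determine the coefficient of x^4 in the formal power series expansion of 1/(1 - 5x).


The geometric series identity gives 1/(1 - c x) = sum_{k>=0} c^k x^k, so the coefficient of x^k is c^k.
Here c = 5 and k = 4.
Computing: 5^4 = 625

625


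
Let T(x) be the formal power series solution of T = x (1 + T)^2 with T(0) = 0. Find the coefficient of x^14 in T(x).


Apply the Lagrange inversion formula: if T = x * phi(T) with phi(t) = (1 + t)^2, then [x^n] T = (1/n) [t^(n-1)] phi(t)^n = (1/n) [t^(n-1)] (1 + t)^(2n) = (1/n) C(2n, n-1).
Using the identity C(2n, n-1) = C(2n, n) * n / (n+1), the unscaled factor equals C(2n, n) / (n+1) = C_n, the n-th Catalan number.
For n = 14: C_14 = C(28, 14) / 15 = 40116600/15 = 2674440 = 2674440.

2674440


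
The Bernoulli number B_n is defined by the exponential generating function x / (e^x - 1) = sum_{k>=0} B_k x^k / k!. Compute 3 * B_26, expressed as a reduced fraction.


Bernoulli numbers can also be computed recursively via B_0 = 1 and sum_{j=0}^{m} C(m+1, j) B_j = 0 for m >= 1. Odd-index Bernoulli numbers vanish for k >= 3.
Computing B_26 = 8553103/6, so 3 * B_26 = 3 * 8553103/6 = 8553103/2.

8553103/2


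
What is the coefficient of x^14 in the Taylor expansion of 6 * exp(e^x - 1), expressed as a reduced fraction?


exp(e^x - 1) = sum_{k>=0} Bell_k x^k / k!, where Bell_k is the k-th Bell number.
So the coefficient of x^14 is 6 * Bell_14 / 14!.
Computing: Bell_14 = 190899322 and 14! = 87178291200, giving
6 * 190899322/87178291200 = 95449661/7264857600.

95449661/7264857600


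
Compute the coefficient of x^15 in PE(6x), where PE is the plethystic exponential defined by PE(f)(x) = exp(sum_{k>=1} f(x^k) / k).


With f(x) = 6x, the exponent is sum_{k>=1} 6 x^k / k = 6 * (-ln(1 - x)). Exponentiating:
PE(6x) = exp(-6 ln(1 - x)) = 1/(1 - x)^6.
By the negative binomial expansion, [x^n] 1/(1 - x)^6 = C(n + 5, 5).
For n = 15: C(20, 5) = 15504.

15504


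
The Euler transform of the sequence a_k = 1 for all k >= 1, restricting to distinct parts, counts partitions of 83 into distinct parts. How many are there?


Partitions of 83 into distinct parts can be computed via generating function.
Product (1+x)(1+x^2)(1+x^3)...
The coefficient of x^83 = 101698

101698


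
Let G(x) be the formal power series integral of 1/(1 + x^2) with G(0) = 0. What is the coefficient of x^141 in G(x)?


1/(1 + x^2) = sum_{j>=0} (-1)^j x^(2j). Integrating termwise with G(0) = 0:
G(x) = sum_{j>=0} (-1)^j x^(2j+1) / (2j+1) = arctan(x).
Only odd powers are nonzero. For x^141 write 141 = 2*70 + 1, giving
(-1)^70 / 141 = 1/141 = 1/141.

1/141


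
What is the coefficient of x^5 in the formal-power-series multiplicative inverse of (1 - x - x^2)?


Let the inverse be f(x) = sum_{k>=0} a_k x^k. From f(x) * (1 - x - x^2) = 1 and matching coefficients:
 x^0: a_0 = 1.
 x^1: a_1 - a_0 = 0, so a_1 = 1.
 x^k (k >= 2): a_k - a_{k-1} - a_{k-2} = 0, i.e. a_k = a_{k-1} + a_{k-2}.
This is the Fibonacci-type recurrence shifted so that a_0 = a_1 = 1.
Iterating: a_0=1, a_1=1, a_2=2, a_3=3, a_4=5, a_5=8
a_5 = 8.

8


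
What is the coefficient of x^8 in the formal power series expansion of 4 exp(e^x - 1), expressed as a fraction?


exp(e^x - 1) is the exponential generating function for the Bell numbers Bell_k: exp(e^x - 1) = sum_{k>=0} Bell_k x^k / k!.
So the coefficient of x^8 in 4 exp(e^x - 1) is 4 Bell_8 / 8!.
Computing: Bell_8 = 4140 and 8! = 40320, giving
4 * 4140/40320 = 23/56.

23/56


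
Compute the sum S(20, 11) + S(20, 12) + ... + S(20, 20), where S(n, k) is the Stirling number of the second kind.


By definition, S(n, k) counts partitions of an n-set into exactly k nonempty blocks.
Computing row n = 20 for k = 11..20:
S(20, k): 1900842429486, 411016633391, 61068660380, 6302524580, 452329200, 22350954, 741285, 15675, 190, 1
Sum = 2379705685142.

2379705685142


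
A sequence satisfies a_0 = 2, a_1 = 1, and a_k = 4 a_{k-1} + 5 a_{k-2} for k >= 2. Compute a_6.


The characteristic equation is t^2 - 4 t - 5 = 0, with roots r_1 = 5 and r_2 = -1 (so c_1 = r_1 + r_2, c_2 = -r_1 r_2 as required).
One can use the closed form a_n = A r_1^n + B r_2^n, but direct iteration is more reliable:
a_0 = 2, a_1 = 1, a_2 = 14, a_3 = 61, a_4 = 314, a_5 = 1561, a_6 = 7814.
So a_6 = 7814.

7814


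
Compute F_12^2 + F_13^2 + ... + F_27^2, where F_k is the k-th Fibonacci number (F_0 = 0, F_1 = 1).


There is a standard identity sum_{k=0}^{N} F_k^2 = F_N * F_{N+1} (proved inductively from the telescoping relation F_k^2 = F_k F_{k+1} - F_{k-1} F_k). Then
sum_{k=12}^{27} F_k^2 = F_27 F_28 - F_11 F_12.
Computing: F_27 = 196418, F_28 = 317811, F_11 = 89, F_12 = 144.
Sum = 196418 * 317811 - 89 * 144 = 62423788182.

62423788182


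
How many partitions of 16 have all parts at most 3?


Using the generating function (1-x)^(-1)(1-x^2)^(-1)(1-x^3)^(-1),
the coefficient of x^16 counts these restricted partitions.
Result = 30

30


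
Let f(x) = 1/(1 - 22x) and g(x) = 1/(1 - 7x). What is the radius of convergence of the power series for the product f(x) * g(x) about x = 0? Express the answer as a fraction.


The radius of 1/(1 - 22x) is 1/22 (nearest singularity at x = 1/22), and the radius of 1/(1 - 7x) is 1/7.
The product f(x)*g(x) = 1/((1 - 22x)(1 - 7x)) has singularities at both 1/22 and 1/7, so its radius of convergence is the distance to the nearest one:
min(1/22, 1/7) = 1/22.

1/22


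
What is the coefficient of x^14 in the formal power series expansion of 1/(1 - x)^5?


The negative binomial / multiset identity is
1/(1 - x)^r = sum_{k>=0} C(k + r - 1, r - 1) x^k.
Here r = 5 and k = 14, so the coefficient is
C(14 + 4, 4) = C(18, 4)
= 3060

3060


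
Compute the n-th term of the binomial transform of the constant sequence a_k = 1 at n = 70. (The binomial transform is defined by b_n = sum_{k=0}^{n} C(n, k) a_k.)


With a_k = 1 for all k, b_n = sum_{k=0}^{n} C(n, k) = 2^n by the binomial theorem.
For n = 70: 2^70 = 1180591620717411303424.

1180591620717411303424


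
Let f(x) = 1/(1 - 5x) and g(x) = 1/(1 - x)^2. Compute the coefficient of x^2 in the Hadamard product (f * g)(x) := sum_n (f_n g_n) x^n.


f has coefficients f_k = 5^k. For g = 1/(1 - x)^2 the coefficient is g_k = C(k + 1, 1) = k + 1. The Hadamard coefficient is (f * g)_k = 5^k * (k + 1).
For k = 2: 5^2 * 3 = 25 * 3 = 75.

75


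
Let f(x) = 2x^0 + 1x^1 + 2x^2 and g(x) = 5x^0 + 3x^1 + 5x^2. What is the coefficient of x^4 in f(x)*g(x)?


Cauchy product at x^4:
2*5
= 10

10


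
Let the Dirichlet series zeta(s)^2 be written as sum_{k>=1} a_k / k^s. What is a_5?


The Dirichlet convolution of the constant function 1 with itself gives (1 * 1)(k) = sum_{d | k} 1 = d(k), the number of positive divisors of k.
Since zeta(s) = sum_{k>=1} 1/k^s, we have zeta(s)^2 = sum_{k>=1} d(k)/k^s, so a_k = d(k).
For k = 5: the divisors are 1, 5.
Count = 2.

2


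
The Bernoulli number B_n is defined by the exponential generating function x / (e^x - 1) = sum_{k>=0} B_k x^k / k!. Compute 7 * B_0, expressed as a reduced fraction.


Bernoulli numbers can also be computed recursively via B_0 = 1 and sum_{j=0}^{m} C(m+1, j) B_j = 0 for m >= 1. Odd-index Bernoulli numbers vanish for k >= 3.
Computing B_0 = 1, so 7 * B_0 = 7 * 1 = 7.

7


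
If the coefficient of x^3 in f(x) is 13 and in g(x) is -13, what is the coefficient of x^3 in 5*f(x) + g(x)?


Scalar multiplication scales coefficients: 5 * 13 = 65.
Then add the g coefficient: 65 + -13
= 52

52


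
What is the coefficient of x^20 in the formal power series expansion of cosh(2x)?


The Maclaurin series is cosh(t) = sum_{m>=0} t^(2m) / (2m)!, so substituting t = 2x, only even powers of x are nonzero, with coefficient of x^(2m) equal to 2^(2m) / (2m)!.
For x^20 the coefficient is 2^20/20! = 1048576/2432902008176640000 = 4/9280784638125.

4/9280784638125


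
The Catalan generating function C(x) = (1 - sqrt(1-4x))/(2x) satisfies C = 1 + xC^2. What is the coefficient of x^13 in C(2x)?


Substituting x -> 2x scales the n-th coefficient by 2^n, so [x^13] C(2x) = 2^13 * C_13.
C_13 = C(2*13, 13)/(14) = 10400600/14 = 742900.
So 2^13 * 742900 = 8192 * 742900 = 6085836800.

6085836800


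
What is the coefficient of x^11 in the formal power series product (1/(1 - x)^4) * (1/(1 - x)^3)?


Combine the factors: (1/(1 - x)^4) * (1/(1 - x)^3) = 1/(1 - x)^7.
Then use 1/(1 - x)^r = sum_{k>=0} C(k + r - 1, r - 1) x^k with r = 7 and k = 11:
C(17, 6) = 12376.

12376


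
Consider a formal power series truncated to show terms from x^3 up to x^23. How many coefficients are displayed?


From x^3 to x^23 inclusive, the count is 23 - 3 + 1 = 21.

21


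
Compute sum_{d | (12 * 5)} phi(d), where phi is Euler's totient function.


First, 12 * 5 = 60. One classical identity is sum_{d | n} phi(d) = n (each k in [1, n] has a unique gcd with n, and among the k's with gcd(k, n) = n/d there are phi(d) of them). So the sum equals 60. We also verify directly:
Divisors of 60: 1, 2, 3, 4, 5, 6, 10, 12, 15, 20, 30, 60.
phi values: 1, 1, 2, 2, 4, 2, 4, 4, 8, 8, 8, 16.
Sum = 60.

60


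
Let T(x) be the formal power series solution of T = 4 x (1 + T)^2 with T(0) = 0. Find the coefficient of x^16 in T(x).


Apply the Lagrange inversion formula: if T = 4 x * phi(T) with phi(t) = (1 + t)^2, then [x^n] T = 4^n * (1/n) [t^(n-1)] phi(t)^n = 4^n * (1/n) [t^(n-1)] (1 + t)^(2n) = 4^n * (1/n) C(2n, n-1).
Using the identity C(2n, n-1) = C(2n, n) * n / (n+1), the unscaled factor equals C(2n, n) / (n+1) = C_n, the n-th Catalan number.
For n = 16: C_16 = C(32, 16) / 17 = 601080390/17 = 35357670.
With the 4^16 = 4294967296 factor, the coefficient is 4294967296 * 35357670 = 151860036312760320.

151860036312760320


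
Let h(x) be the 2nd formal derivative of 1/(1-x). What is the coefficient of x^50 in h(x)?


Differentiating 2 times: d^2/dx^2 [1/(1-x)] = 2!/(1-x)^3.
The expansion 1/(1-x)^3 = sum_{k>=0} C(k+2, 2) x^k, so the coefficient of x^n in 2!/(1-x)^3 is 2! * C(n+2, 2).
For n = 50: 2 * C(52, 2) = 2 * 1326 = 2652

2652


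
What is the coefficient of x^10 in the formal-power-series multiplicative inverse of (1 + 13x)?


The inverse is 1/(1 + 13x). Apply the geometric identity 1/(1 - y) = sum_{k>=0} y^k with y = -13x:
1/(1 + 13x) = sum_{k>=0} (-13)^k x^k.
So the coefficient of x^10 is (-13)^10 = 137858491849.

137858491849


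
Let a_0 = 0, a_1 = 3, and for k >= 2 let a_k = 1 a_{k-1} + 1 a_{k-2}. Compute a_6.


Iterating the recurrence forward:
a_0 = 0
a_1 = 3
a_2 = 1*3 + 1*0 = 3
a_3 = 1*3 + 1*3 = 6
a_4 = 1*6 + 1*3 = 9
a_5 = 1*9 + 1*6 = 15
a_6 = 1*15 + 1*9 = 24
So a_6 = 24.

24


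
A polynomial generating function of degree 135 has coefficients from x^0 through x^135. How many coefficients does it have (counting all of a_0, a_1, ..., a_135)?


A polynomial of degree 135 takes the form a_0 + a_1 x + ... + a_135 x^135.
The number of coefficients is 135 + 1 = 136.

136


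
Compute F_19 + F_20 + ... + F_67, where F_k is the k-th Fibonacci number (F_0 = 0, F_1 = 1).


Use the identity sum_{k=0}^{N} F_k = F_{N+2} - 1 (which follows from F_{k+2} - F_{k+1} = F_k). Then
sum_{k=19}^{67} F_k = (F_{69} - 1) - (F_{20} - 1) = F_{69} - F_{20}.
Computing: F_{69} = 117669030460994, F_{20} = 6765, so
Sum = 117669030460994 - 6765 = 117669030454229.

117669030454229


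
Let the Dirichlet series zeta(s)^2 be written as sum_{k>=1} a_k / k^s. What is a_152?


The Dirichlet convolution of the constant function 1 with itself gives (1 * 1)(k) = sum_{d | k} 1 = d(k), the number of positive divisors of k.
Since zeta(s) = sum_{k>=1} 1/k^s, we have zeta(s)^2 = sum_{k>=1} d(k)/k^s, so a_k = d(k).
For k = 152: the divisors are 1, 2, 4, 8, 19, 38, 76, 152.
Count = 8.

8


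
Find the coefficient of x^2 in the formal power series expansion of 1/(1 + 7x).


Write 1/(1 + c x) = 1/(1 - (-c) x) and apply the geometric-series identity
1/(1 - y) = sum_{k>=0} y^k to get 1/(1 + c x) = sum_{k>=0} (-c)^k x^k.
So the coefficient of x^k is (-c)^k = (-1)^k * c^k.
Here c = 7 and k = 2:
(-7)^2 = 1 * 49 = 49

49


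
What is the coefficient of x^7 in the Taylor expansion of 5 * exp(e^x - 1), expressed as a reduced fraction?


exp(e^x - 1) = sum_{k>=0} Bell_k x^k / k!, where Bell_k is the k-th Bell number.
So the coefficient of x^7 is 5 * Bell_7 / 7!.
Computing: Bell_7 = 877 and 7! = 5040, giving
5 * 877/5040 = 877/1008.

877/1008


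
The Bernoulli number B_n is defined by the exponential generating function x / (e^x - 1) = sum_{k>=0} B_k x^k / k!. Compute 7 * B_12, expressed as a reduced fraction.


Bernoulli numbers can also be computed recursively via B_0 = 1 and sum_{j=0}^{m} C(m+1, j) B_j = 0 for m >= 1. Odd-index Bernoulli numbers vanish for k >= 3.
Computing B_12 = -691/2730, so 7 * B_12 = 7 * -691/2730 = -691/390.

-691/390


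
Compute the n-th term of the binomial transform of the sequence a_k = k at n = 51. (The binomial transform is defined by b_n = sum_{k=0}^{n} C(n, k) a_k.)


With a_k = k, b_n = sum_{k=0}^{n} C(n, k) k. Using k * C(n, k) = n * C(n-1, k-1) gives b_n = n * sum_{k>=1} C(n-1, k-1) = n * 2^(n-1).
For n = 51: 51 * 2^50 = 51 * 1125899906842624 = 57420895248973824.

57420895248973824


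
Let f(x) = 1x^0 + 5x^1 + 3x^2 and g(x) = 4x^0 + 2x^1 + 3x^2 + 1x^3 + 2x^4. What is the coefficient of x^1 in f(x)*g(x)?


Cauchy product at x^1:
1*2 + 5*4
= 22

22


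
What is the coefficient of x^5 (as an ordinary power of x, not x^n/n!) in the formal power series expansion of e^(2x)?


The exponential series is e^y = sum_{k>=0} y^k / k!. Substituting y = 2x gives
e^(2x) = sum_{k>=0} 2^k x^k / k!.
So the coefficient of x^n is a^n/n! with a = 2, n = 5:
2^5 / 5! = 32/120 = 4/15

4/15


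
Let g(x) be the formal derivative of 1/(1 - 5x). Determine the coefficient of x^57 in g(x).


Differentiate termwise: d/dx sum_{k>=0} 5^k x^k = sum_{k>=1} k 5^k x^(k-1) = sum_{j>=0} (j+1) 5^(j+1) x^j.
Equivalently, d/dx [1/(1 - 5x)] = 5/(1 - 5x)^2.
For j = 57: 58 * 5^58 = 58 * 34694469519536141888238489627838134765625 = 2012279232133096229517832398414611816406250.

2012279232133096229517832398414611816406250


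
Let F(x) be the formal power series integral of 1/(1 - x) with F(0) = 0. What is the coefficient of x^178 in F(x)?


1/(1 - x) = sum_{k>=0} x^k. Integrating termwise and using F(0) = 0 gives
F(x) = sum_{k>=0} x^(k+1) / (k+1) = sum_{m>=1} x^m / m = -ln(1 - x).
So the coefficient of x^178 is 1/178 = 1/178.

1/178


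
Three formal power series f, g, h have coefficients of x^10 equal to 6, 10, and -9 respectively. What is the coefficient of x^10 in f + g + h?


Series addition is componentwise:
6 + 10 + -9
= 7

7


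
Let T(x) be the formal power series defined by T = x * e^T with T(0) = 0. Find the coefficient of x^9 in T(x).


Apply the Lagrange inversion formula: if T = x * phi(T) with phi(t) = e^t, then
[x^n] T = (1/n) [t^(n-1)] phi(t)^n = (1/n) [t^(n-1)] e^(n t) = (1/n) * n^(n-1) / (n-1)! = n^(n-1) / n!.
When c = 1 this is the Cayley count of rooted labeled trees on n vertices, divided by n!.
For n = 9: 9^8 / 9! = 43046721/362880 = 531441/4480.

531441/4480


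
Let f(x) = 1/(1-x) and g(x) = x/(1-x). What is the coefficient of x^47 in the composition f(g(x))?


First simplify the composition: f(g(x)) = 1/(1 - x/(1-x)) = (1-x)/((1-x) - x) = (1-x)/(1-2x).
Now extract the coefficient. Write (1-x)/(1-2x) = 1/(1-2x) - x/(1-2x).
The coefficient of x^n in 1/(1-2x) is 2^n, and in x/(1-2x) is 2^(n-1) (for n >= 1).
So the coefficient of x^47 is 2^47 - 2^46 = 140737488355328 - 70368744177664 = 70368744177664.

70368744177664


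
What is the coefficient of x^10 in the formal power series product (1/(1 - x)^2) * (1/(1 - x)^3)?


Combine the factors: (1/(1 - x)^2) * (1/(1 - x)^3) = 1/(1 - x)^5.
Then use 1/(1 - x)^r = sum_{k>=0} C(k + r - 1, r - 1) x^k with r = 5 and k = 10:
C(14, 4) = 1001.

1001


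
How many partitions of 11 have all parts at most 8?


Using the generating function (1-x)^(-1)(1-x^2)^(-1)...(1-x^8)^(-1),
the coefficient of x^11 counts these restricted partitions.
Result = 52

52


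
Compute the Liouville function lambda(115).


The Liouville function is lambda(k) = (-1)^Omega(k), where Omega(k) counts the prime factors of k with multiplicity.
Factoring: 115 = 5 * 23, so Omega(115) = 2.
lambda(115) = (-1)^2 = 1.

1


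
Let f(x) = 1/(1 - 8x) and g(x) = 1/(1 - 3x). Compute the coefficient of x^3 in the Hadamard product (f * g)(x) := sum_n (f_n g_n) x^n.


f has coefficients f_k = 8^k and g has coefficients g_k = 3^k, so the Hadamard product has coefficient (f*g)_k = 8^k * 3^k = 24^k.
For k = 3: 24^3 = 13824.

13824


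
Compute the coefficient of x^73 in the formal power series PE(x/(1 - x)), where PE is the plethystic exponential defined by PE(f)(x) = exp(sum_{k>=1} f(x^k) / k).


For f(x) = x/(1 - x) we have
sum_{k>=1} f(x^k) / k = sum_{k>=1} (1/k) * x^k / (1 - x^k) = sum_{k, m >= 1} x^(k m) / k,
which after exponentiating simplifies to
PE(x/(1 - x)) = prod_{k>=1} 1 / (1 - x^k).
This is the generating function for the partition function p(n), so the coefficient of x^73 is p(73).
Computing p(73) by dynamic programming over parts 1, 2, ..., 73: p(73) = 6185689.

6185689


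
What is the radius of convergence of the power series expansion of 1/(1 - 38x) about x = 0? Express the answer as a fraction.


Expanding 1/(1 - 38x) = sum_{k>=0} 38^k x^k, the series converges when |38x| < 1, i.e., |x| < 1/38.
So the radius of convergence is 1/38 = 1/38.

1/38


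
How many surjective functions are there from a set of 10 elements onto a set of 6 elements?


By inclusion-exclusion on which target elements are missed, the number of surjections from an n-set onto a k-set is
surj(n, k) = sum_{j=0}^{k} (-1)^j C(k, j) (k - j)^n.
Equivalently surj(n, k) = k! * S(n, k), where S(n, k) is the Stirling number of the second kind.
For n = 10, k = 6:
S(10, 6) = 22827, so
surj = 6! * 22827 = 720 * 22827 = 16435440.

16435440


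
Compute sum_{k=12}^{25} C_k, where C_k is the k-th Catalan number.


C_12 through C_25: 208012, 742900, 2674440, 9694845, 35357670, 129644790, 477638700, 1767263190, 6564120420, 24466267020, 91482563640, 343059613650, 1289904147324, 4861946401452
Sum = 208012 + 742900 + 2674440 + 9694845 + 35357670 + 129644790 + 477638700 + 1767263190 + 6564120420 + 24466267020 + 91482563640 + 343059613650 + 1289904147324 + 4861946401452
= 6619846338053

6619846338053


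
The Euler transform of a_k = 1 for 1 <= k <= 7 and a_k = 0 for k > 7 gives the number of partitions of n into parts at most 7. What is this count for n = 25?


Partitions of 25 into parts at most 7:
Using generating function (1-x)^(-1)(1-x^2)^(-1)...(1-x^7)^(-1),
the coefficient of x^25 = 860

860


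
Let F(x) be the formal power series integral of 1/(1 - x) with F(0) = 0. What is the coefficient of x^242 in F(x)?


1/(1 - x) = sum_{k>=0} x^k. Integrating termwise and using F(0) = 0 gives
F(x) = sum_{k>=0} x^(k+1) / (k+1) = sum_{m>=1} x^m / m = -ln(1 - x).
So the coefficient of x^242 is 1/242 = 1/242.

1/242


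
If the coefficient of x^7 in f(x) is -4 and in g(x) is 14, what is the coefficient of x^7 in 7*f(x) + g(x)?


Scalar multiplication scales coefficients: 7 * -4 = -28.
Then add the g coefficient: -28 + 14
= -14

-14


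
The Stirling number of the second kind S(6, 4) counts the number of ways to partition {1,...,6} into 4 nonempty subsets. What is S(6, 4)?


Using the explicit formula S(n,k) = (1/k!) sum_{j=0}^{k} (-1)^(k-j) C(k,j) j^n:
S(6, 4) = 65
Equivalently, S(n,k) is n! times the coefficient of x^n in the EGF (e^x - 1)^k / k!.

65


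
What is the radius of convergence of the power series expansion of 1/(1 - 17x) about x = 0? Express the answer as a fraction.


Expanding 1/(1 - 17x) = sum_{k>=0} 17^k x^k, the series converges when |17x| < 1, i.e., |x| < 1/17.
So the radius of convergence is 1/17 = 1/17.

1/17
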